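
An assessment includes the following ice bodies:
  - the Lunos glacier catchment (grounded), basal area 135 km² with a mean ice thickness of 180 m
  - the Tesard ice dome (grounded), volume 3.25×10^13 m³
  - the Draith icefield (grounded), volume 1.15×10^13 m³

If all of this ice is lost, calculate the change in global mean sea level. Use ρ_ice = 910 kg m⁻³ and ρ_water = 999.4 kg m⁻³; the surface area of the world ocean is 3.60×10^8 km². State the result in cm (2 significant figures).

Lunos: ice volume = 135 km² × 180 m = 24.30 km³; 24.30 × (910/999.4) = 22.13 km³ of water.
Tesard: 3.25×10^13 m³ × (910/999.4) = 2.959×10^13 m³ of water.
Draith: 1.15×10^13 m³ × (910/999.4) = 1.047×10^13 m³ of water.
Total added water ≈ 4.009×10^13 m³ over 3.60×10^14 m² → Δh = 0.111 m = 11 cm.

≈ 11 cm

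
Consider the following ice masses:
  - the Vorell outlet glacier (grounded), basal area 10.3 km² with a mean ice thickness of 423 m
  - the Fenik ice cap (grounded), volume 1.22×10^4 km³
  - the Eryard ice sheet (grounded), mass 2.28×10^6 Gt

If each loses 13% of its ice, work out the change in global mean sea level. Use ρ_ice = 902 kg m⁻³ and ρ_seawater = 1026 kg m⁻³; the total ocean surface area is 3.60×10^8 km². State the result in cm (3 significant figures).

Vorell: ice volume = 10.3 km² × 423 m = 4.357 km³; 0.13 × 4.357 × (902/1026) = 0.4979 km³ of water.
Fenik: 0.13 × 1.22×10^4 km³ × (902/1026) = 1394 km³ of water.
Eryard: 0.13 × 2.28×10^6 Gt = 2.964×10^17 kg; dividing by ρ_w = 1026 kg m⁻³ gives 2.889×10^14 m³ of water.
Total added water ≈ 2.903×10^14 m³ over 3.60×10^14 m² → Δh = 0.806 m = 80.6 cm.

≈ 80.6 cm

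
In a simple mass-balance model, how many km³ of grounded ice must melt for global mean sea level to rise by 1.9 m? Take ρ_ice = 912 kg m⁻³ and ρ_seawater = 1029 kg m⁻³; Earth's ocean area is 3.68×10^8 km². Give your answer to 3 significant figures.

≈ 7.89×10^5 km³

Required water volume = Δh × A = 1.9 m × 3.68×10^14 m² = 6.992×10^14 m³ = 6.992×10^5 km³.
Ice volume = water volume × ρ_w/ρ_ice = 6.992×10^5 × 1029/912 = 7.89×10^5 km³.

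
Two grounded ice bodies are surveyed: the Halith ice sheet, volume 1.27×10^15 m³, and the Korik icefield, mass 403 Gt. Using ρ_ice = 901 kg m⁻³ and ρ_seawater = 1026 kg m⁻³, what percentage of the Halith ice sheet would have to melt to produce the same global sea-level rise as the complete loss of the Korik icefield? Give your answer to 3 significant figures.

Equal sea-level rise means equal mass of meltwater, i.e. equal mass of ice lost.
Ice mass of Korik: 4.030×10^14 kg; ice mass of Halith: 1.144×10^18 kg.
Fraction required = 4.030×10^14 / 1.144×10^18 = 3.52×10^-4 → 0.0352 %.

≈ 0.0352 %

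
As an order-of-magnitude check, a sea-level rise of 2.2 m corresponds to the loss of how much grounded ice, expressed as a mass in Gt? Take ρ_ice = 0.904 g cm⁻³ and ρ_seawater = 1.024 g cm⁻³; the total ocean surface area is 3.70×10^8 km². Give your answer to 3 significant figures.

≈ 8.34×10^5 Gt

Required water volume = Δh × A = 2.2 m × 3.70×10^14 m² = 8.140×10^14 m³.
ρ_w = 1.024 g cm⁻³ = 1024 kg m⁻³, so the mass of water = 8.140×10^14 m³ × 1024 kg m⁻³ = 8.335×10^17 kg = 8.34×10^5 Gt (and the same mass of ice, by conservation).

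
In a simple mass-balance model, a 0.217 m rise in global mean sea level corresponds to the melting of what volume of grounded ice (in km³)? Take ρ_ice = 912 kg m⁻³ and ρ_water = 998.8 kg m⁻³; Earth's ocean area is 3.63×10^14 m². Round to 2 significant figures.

≈ 8.6×10^4 km³

Required water volume = Δh × A = 0.217 m × 3.63×10^14 m² = 7.877×10^13 m³ = 7.877×10^4 km³.
Ice volume = water volume × ρ_w/ρ_ice = 7.877×10^4 × 998.8/912 = 8.6×10^4 km³.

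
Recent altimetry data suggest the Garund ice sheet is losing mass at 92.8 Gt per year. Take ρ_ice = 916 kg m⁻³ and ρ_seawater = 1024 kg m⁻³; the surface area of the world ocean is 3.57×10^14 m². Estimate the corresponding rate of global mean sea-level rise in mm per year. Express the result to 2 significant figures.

ρ_w = 1024 kg m⁻³. Annual water volume added = 92.8 Gt / ρ_w = 9.280×10^13 kg / 1024 kg m⁻³ = 9.062×10^10 m³.
Δh per year = 9.062×10^10 / 3.57×10^14 = 2.54×10^-4 m = 0.25 mm.

≈ 0.25 mm/yr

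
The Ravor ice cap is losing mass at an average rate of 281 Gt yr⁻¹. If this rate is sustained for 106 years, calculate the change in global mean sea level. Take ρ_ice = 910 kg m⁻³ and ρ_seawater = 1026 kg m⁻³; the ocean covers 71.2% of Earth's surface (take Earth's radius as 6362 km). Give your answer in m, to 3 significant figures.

≈ 0.0802 m

Total mass lost = 281 Gt/yr × 106 yr = 2.979×10^4 Gt = 2.979×10^16 kg.
ρ_w = 1026 kg m⁻³, so water volume = 2.979×10^16 / 1026 = 2.903×10^13 m³.
Δh = 2.903×10^13 / 3.62×10^14 = 0.0802 m.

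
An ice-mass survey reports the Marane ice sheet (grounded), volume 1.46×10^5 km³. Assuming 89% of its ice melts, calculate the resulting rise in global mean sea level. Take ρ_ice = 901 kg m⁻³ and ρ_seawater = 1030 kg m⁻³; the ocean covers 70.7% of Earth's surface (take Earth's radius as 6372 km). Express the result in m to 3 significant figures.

Marane: 0.89 × 1.46×10^5 km³ × (901/1030) = 1.137×10^5 km³ of water.
Spread over 3.61×10^14 m² of ocean, Δh = 1.137×10^14 / 3.61×10^14 = 0.315 m.

≈ 0.315 m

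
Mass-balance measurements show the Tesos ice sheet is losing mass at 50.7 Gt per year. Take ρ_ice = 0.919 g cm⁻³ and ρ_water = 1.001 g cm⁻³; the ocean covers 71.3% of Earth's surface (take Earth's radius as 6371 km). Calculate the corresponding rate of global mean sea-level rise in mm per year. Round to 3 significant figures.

ρ_w = 1.001 g cm⁻³ = 1001 kg m⁻³. Annual water volume added = 50.7 Gt / ρ_w = 5.070×10^13 kg / 1001 kg m⁻³ = 5.065×10^10 m³.
Δh per year = 5.065×10^10 / 3.64×10^14 = 1.39×10^-4 m = 0.139 mm.

≈ 0.139 mm/yr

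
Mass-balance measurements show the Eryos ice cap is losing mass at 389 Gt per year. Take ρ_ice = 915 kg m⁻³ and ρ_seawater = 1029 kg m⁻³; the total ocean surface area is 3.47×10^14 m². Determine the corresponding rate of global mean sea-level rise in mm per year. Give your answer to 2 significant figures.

≈ 1.1 mm/yr

ρ_w = 1029 kg m⁻³. Annual water volume added = 389 Gt / ρ_w = 3.890×10^14 kg / 1029 kg m⁻³ = 3.780×10^11 m³.
Δh per year = 3.780×10^11 / 3.47×10^14 = 1.09×10^-3 m = 1.1 mm.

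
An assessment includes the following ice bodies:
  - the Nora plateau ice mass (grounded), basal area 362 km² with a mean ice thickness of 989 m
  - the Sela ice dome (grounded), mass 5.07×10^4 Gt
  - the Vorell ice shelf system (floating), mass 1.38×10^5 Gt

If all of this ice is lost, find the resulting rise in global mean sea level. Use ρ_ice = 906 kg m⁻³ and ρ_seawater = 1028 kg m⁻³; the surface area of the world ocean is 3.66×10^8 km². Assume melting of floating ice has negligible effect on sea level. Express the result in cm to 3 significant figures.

Nora: ice volume = 362 km² × 989 m = 358.0 km³; 358.0 × (906/1028) = 315.5 km³ of water.
Sela: 5.07×10^4 Gt = 5.070×10^16 kg; dividing by ρ_w = 1028 kg m⁻³ gives 4.932×10^13 m³ of water.
The Vorell ice shelf system is floating and already displaces its own weight of water, so its melt adds essentially nothing to sea level.
Total added water ≈ 4.963×10^13 m³ over 3.66×10^14 m² → Δh = 0.136 m = 13.6 cm.

≈ 13.6 cm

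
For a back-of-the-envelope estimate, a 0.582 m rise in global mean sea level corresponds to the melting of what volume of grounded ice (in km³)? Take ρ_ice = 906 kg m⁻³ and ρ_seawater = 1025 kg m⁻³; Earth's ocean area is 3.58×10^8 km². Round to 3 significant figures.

≈ 2.36×10^5 km³

Required water volume = Δh × A = 0.582 m × 3.58×10^14 m² = 2.084×10^14 m³ = 2.084×10^5 km³.
Ice volume = water volume × ρ_w/ρ_ice = 2.084×10^5 × 1025/906 = 2.36×10^5 km³.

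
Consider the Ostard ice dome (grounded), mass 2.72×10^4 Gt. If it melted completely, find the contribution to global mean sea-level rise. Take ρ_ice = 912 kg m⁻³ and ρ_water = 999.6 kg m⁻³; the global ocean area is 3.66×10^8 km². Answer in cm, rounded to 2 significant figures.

Ostard: 2.72×10^4 Gt = 2.720×10^16 kg; dividing by ρ_w = 999.6 kg m⁻³ gives 2.721×10^13 m³ of water.
Spread over 3.66×10^14 m² of ocean, Δh = 2.721×10^13 / 3.66×10^14 = 0.0743 m = 7.4 cm.

≈ 7.4 cm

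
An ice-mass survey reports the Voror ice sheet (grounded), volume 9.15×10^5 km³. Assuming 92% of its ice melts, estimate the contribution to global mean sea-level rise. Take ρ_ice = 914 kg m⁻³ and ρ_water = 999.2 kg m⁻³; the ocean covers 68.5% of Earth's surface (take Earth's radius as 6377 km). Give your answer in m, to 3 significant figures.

Voror: 0.92 × 9.15×10^5 km³ × (914/999.2) = 7.700×10^5 km³ of water.
Spread over 3.50×10^14 m² of ocean, Δh = 7.700×10^14 / 3.50×10^14 = 2.20 m.

≈ 2.20 m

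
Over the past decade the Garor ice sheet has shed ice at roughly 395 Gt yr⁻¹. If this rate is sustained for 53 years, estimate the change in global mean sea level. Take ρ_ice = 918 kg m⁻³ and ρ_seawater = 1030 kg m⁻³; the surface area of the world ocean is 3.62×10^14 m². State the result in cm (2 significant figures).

≈ 5.6 cm

Total mass lost = 395 Gt/yr × 53 yr = 2.094×10^4 Gt = 2.094×10^16 kg.
ρ_w = 1030 kg m⁻³, so water volume = 2.094×10^16 / 1030 = 2.033×10^13 m³.
Δh = 2.033×10^13 / 3.62×10^14 = 0.0561 m = 5.6 cm.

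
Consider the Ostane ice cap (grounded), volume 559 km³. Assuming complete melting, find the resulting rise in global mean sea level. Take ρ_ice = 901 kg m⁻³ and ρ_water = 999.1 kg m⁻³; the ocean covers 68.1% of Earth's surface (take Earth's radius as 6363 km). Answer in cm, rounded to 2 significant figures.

≈ 0.15 cm

Ostane: 559 km³ × (901/999.1) = 504.1 km³ of water.
Spread over 3.46×10^14 m² of ocean, Δh = 5.041×10^11 / 3.46×10^14 = 1.45×10^-3 m = 0.15 cm.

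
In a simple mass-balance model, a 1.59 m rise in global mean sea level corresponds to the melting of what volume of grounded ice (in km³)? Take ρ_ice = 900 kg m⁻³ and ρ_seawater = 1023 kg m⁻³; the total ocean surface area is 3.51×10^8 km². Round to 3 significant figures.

≈ 6.34×10^5 km³

Required water volume = Δh × A = 1.59 m × 3.51×10^14 m² = 5.581×10^14 m³ = 5.581×10^5 km³.
Ice volume = water volume × ρ_w/ρ_ice = 5.581×10^5 × 1023/900 = 6.34×10^5 km³.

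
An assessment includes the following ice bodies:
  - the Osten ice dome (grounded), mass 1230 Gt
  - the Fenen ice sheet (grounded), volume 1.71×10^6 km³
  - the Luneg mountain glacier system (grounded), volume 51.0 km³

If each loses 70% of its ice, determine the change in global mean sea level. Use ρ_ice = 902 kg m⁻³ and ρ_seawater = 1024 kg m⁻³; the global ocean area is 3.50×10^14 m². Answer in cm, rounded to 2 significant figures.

Osten: 0.7 × 1230 Gt = 8.610×10^14 kg; dividing by ρ_w = 1024 kg m⁻³ gives 8.408×10^11 m³ of water.
Fenen: 0.7 × 1.71×10^6 km³ × (902/1024) = 1.054×10^6 km³ of water.
Luneg: 0.7 × 51.0 km³ × (902/1024) = 31.45 km³ of water.
Total added water ≈ 1.055×10^15 m³ over 3.50×10^14 m² → Δh = 3.02 m = 300 cm.

≈ 300 cm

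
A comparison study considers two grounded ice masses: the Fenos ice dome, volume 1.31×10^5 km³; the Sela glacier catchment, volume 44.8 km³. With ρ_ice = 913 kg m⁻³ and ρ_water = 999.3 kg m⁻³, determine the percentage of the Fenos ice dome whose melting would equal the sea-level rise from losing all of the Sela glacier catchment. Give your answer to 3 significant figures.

≈ 0.0342 %

Equal sea-level rise means equal mass of meltwater, i.e. equal mass of ice lost.
Ice mass of Sela: 4.090×10^13 kg; ice mass of Fenos: 1.196×10^17 kg.
Fraction required = 4.090×10^13 / 1.196×10^17 = 3.42×10^-4 → 0.0342 %.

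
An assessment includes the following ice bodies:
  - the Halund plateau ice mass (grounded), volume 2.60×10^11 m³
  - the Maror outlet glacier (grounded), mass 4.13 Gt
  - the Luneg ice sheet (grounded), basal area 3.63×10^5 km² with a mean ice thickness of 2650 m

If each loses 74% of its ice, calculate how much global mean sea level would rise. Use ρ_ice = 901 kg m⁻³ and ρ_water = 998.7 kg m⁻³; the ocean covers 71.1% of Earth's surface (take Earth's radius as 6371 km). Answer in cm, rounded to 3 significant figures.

≈ 177 cm

Halund: 0.74 × 2.60×10^11 m³ × (901/998.7) = 1.736×10^11 m³ of water.
Maror: 0.74 × 4.13 Gt = 3.056×10^12 kg; dividing by ρ_w = 998.7 kg m⁻³ gives 3.060×10^9 m³ of water.
Luneg: ice volume = 3.63×10^5 km² × 2650 m = 9.620×10^5 km³; 0.74 × 9.620×10^5 × (901/998.7) = 6.422×10^5 km³ of water.
Total added water ≈ 6.424×10^14 m³ over 3.63×10^14 m² → Δh = 1.77 m = 177 cm.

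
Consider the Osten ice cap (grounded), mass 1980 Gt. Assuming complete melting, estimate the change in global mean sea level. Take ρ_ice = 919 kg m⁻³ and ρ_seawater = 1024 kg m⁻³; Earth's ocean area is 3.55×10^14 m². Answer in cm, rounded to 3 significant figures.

≈ 0.545 cm

Osten: 1980 Gt = 1.980×10^15 kg; dividing by ρ_w = 1024 kg m⁻³ gives 1.934×10^12 m³ of water.
Spread over 3.55×10^14 m² of ocean, Δh = 1.934×10^12 / 3.55×10^14 = 5.45×10^-3 m = 0.545 cm.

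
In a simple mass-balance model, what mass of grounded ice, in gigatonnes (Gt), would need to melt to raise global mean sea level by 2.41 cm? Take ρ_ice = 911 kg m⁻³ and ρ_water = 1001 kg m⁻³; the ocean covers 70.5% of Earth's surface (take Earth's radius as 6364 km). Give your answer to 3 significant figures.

Required water volume = Δh × A = 0.0241 m × 3.59×10^14 m² = 8.647×10^12 m³.
ρ_w = 1001 kg m⁻³, so the mass of water = 8.647×10^12 m³ × 1001 kg m⁻³ = 8.656×10^15 kg = 8660 Gt (and the same mass of ice, by conservation).

≈ 8660 Gt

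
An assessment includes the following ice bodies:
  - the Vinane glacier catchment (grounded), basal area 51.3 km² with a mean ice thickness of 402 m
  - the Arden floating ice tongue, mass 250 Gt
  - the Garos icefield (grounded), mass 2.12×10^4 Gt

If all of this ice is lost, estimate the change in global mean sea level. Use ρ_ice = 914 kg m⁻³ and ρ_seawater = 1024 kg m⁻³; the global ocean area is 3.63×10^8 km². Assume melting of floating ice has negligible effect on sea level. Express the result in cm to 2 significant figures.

Vinane: ice volume = 51.3 km² × 402 m = 20.62 km³; 20.62 × (914/1024) = 18.41 km³ of water.
The Arden floating ice tongue is floating and already displaces its own weight of water, so its melt adds essentially nothing to sea level.
Garos: 2.12×10^4 Gt = 2.120×10^16 kg; dividing by ρ_w = 1024 kg m⁻³ gives 2.070×10^13 m³ of water.
Total added water ≈ 2.072×10^13 m³ over 3.63×10^14 m² → Δh = 0.0571 m = 5.7 cm.

≈ 5.7 cm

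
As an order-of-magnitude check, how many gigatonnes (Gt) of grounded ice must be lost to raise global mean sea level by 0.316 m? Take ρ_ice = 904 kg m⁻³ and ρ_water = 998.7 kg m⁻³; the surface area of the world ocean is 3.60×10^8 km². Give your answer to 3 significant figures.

Required water volume = Δh × A = 0.316 m × 3.60×10^14 m² = 1.138×10^14 m³.
ρ_w = 998.7 kg m⁻³, so the mass of water = 1.138×10^14 m³ × 998.7 kg m⁻³ = 1.136×10^17 kg = 1.14×10^5 Gt (and the same mass of ice, by conservation).

≈ 1.14×10^5 Gt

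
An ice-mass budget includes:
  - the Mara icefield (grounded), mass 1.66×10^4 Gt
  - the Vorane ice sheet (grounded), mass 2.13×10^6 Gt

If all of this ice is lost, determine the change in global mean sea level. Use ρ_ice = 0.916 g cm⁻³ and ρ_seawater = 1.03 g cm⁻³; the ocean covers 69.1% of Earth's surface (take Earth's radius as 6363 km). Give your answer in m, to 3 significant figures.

Mara: 1.66×10^4 Gt = 1.660×10^16 kg; dividing by ρ_w = 1.03 g cm⁻³ = 1030 kg m⁻³ gives 1.612×10^13 m³ of water.
Vorane: 2.13×10^6 Gt = 2.130×10^18 kg; dividing by ρ_w = 1030 kg m⁻³ gives 2.068×10^15 m³ of water.
Total added water ≈ 2.084×10^15 m³ over 3.52×10^14 m² → Δh = 5.93 m.

≈ 5.93 m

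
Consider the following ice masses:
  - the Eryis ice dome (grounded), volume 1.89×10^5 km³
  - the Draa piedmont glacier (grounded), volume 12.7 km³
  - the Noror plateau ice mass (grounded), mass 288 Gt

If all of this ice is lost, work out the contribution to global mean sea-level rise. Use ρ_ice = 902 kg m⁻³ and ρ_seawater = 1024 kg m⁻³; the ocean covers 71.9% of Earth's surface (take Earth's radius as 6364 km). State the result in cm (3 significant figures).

≈ 45.6 cm

Eryis: 1.89×10^5 km³ × (902/1024) = 1.665×10^5 km³ of water.
Draa: 12.7 km³ × (902/1024) = 11.19 km³ of water.
Noror: 288 Gt = 2.880×10^14 kg; dividing by ρ_w = 1024 kg m⁻³ gives 2.812×10^11 m³ of water.
Total added water ≈ 1.668×10^14 m³ over 3.66×10^14 m² → Δh = 0.456 m = 45.6 cm.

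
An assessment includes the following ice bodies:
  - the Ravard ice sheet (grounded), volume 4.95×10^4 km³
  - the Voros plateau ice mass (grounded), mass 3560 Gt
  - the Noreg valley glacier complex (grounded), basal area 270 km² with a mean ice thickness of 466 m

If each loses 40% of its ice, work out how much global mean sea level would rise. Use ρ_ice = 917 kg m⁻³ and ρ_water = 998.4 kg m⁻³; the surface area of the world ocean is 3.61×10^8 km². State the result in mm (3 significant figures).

Ravard: 0.4 × 4.95×10^4 km³ × (917/998.4) = 1.819×10^4 km³ of water.
Voros: 0.4 × 3560 Gt = 1.424×10^15 kg; dividing by ρ_w = 998.4 kg m⁻³ gives 1.426×10^12 m³ of water.
Noreg: ice volume = 270 km² × 466 m = 125.8 km³; 0.4 × 125.8 × (917/998.4) = 46.22 km³ of water.
Total added water ≈ 1.966×10^13 m³ over 3.61×10^14 m² → Δh = 0.0545 m = 54.5 mm.

≈ 54.5 mm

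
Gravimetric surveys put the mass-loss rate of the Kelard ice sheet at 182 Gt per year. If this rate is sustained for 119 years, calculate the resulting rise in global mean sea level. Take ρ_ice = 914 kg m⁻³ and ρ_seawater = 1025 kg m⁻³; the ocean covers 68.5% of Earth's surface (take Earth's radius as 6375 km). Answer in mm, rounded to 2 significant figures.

≈ 60 mm

Total mass lost = 182 Gt/yr × 119 yr = 2.166×10^4 Gt = 2.166×10^16 kg.
ρ_w = 1025 kg m⁻³, so water volume = 2.166×10^16 / 1025 = 2.113×10^13 m³.
Δh = 2.113×10^13 / 3.50×10^14 = 0.0604 m = 60 mm.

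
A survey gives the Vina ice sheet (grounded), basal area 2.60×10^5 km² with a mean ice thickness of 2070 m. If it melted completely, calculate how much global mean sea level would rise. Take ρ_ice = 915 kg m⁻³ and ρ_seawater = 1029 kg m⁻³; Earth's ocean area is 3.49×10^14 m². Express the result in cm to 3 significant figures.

Vina: ice volume = 2.60×10^5 km² × 2070 m = 5.382×10^5 km³; 5.382×10^5 × (915/1029) = 4.786×10^5 km³ of water.
Spread over 3.49×10^14 m² of ocean, Δh = 4.786×10^14 / 3.49×10^14 = 1.37 m = 137 cm.

≈ 137 cm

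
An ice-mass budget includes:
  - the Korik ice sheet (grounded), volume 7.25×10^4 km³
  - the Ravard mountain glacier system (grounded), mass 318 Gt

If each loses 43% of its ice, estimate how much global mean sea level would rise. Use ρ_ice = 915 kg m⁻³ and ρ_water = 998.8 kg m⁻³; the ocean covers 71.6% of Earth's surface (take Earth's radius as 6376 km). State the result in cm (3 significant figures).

Korik: 0.43 × 7.25×10^4 km³ × (915/998.8) = 2.856×10^4 km³ of water.
Ravard: 0.43 × 318 Gt = 1.367×10^14 kg; dividing by ρ_w = 998.8 kg m⁻³ gives 1.369×10^11 m³ of water.
Total added water ≈ 2.870×10^13 m³ over 3.66×10^14 m² → Δh = 0.0785 m = 7.85 cm.

≈ 7.85 cm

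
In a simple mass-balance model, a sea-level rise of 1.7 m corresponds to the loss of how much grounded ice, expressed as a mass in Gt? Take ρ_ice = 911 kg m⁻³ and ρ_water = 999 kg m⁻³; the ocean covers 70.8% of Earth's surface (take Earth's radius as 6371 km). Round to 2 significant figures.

Required water volume = Δh × A = 1.7 m × 3.61×10^14 m² = 6.139×10^14 m³.
ρ_w = 999 kg m⁻³, so the mass of water = 6.139×10^14 m³ × 999 kg m⁻³ = 6.133×10^17 kg = 6.1×10^5 Gt (and the same mass of ice, by conservation).

≈ 6.1×10^5 Gt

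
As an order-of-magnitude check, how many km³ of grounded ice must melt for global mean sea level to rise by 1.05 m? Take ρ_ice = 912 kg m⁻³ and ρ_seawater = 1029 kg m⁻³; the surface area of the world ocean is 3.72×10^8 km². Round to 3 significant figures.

Required water volume = Δh × A = 1.05 m × 3.72×10^14 m² = 3.906×10^14 m³ = 3.906×10^5 km³.
Ice volume = water volume × ρ_w/ρ_ice = 3.906×10^5 × 1029/912 = 4.41×10^5 km³.

≈ 4.41×10^5 km³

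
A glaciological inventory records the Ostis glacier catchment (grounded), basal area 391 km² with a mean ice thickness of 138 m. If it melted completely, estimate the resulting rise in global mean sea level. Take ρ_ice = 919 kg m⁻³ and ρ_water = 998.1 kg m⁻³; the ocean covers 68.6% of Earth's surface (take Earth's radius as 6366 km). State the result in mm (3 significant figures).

≈ 0.142 mm

Ostis: ice volume = 391 km² × 138 m = 53.96 km³; 53.96 × (919/998.1) = 49.68 km³ of water.
Spread over 3.49×10^14 m² of ocean, Δh = 4.968×10^10 / 3.49×10^14 = 1.42×10^-4 m = 0.142 mm.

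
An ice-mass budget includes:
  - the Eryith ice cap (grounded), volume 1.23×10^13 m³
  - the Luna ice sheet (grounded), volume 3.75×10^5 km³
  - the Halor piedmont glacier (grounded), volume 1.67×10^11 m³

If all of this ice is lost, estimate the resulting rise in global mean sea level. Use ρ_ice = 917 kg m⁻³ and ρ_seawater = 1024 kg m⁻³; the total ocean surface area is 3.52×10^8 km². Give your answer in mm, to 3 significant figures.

≈ 986 mm

Eryith: 1.23×10^13 m³ × (917/1024) = 1.101×10^13 m³ of water.
Luna: 3.75×10^5 km³ × (917/1024) = 3.358×10^5 km³ of water.
Halor: 1.67×10^11 m³ × (917/1024) = 1.495×10^11 m³ of water.
Total added water ≈ 3.470×10^14 m³ over 3.52×10^14 m² → Δh = 0.986 m = 986 mm.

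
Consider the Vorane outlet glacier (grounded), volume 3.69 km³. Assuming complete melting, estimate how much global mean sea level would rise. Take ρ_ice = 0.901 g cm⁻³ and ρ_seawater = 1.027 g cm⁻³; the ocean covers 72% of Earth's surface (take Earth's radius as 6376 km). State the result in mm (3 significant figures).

Vorane: 3.69 km³ × (901/1027) = 3.237 km³ of water.
Spread over 3.68×10^14 m² of ocean, Δh = 3.237×10^9 / 3.68×10^14 = 8.80×10^-6 m = 8.80×10^-3 mm.

≈ 8.80×10^-3 mm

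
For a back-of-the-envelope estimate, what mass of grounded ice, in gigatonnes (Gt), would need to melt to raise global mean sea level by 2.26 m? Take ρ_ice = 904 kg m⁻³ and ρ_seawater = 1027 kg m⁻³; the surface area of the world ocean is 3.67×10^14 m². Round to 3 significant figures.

Required water volume = Δh × A = 2.26 m × 3.67×10^14 m² = 8.294×10^14 m³.
ρ_w = 1027 kg m⁻³, so the mass of water = 8.294×10^14 m³ × 1027 kg m⁻³ = 8.518×10^17 kg = 8.52×10^5 Gt (and the same mass of ice, by conservation).

≈ 8.52×10^5 Gt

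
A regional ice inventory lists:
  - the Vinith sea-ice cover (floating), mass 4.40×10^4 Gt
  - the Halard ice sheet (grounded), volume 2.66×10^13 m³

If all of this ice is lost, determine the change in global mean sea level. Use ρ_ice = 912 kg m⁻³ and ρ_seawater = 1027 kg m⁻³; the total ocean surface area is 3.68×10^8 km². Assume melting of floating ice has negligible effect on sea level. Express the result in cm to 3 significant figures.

≈ 6.42 cm

The Vinith sea-ice cover is floating and already displaces its own weight of water, so its melt adds essentially nothing to sea level.
Halard: 2.66×10^13 m³ × (912/1027) = 2.362×10^13 m³ of water.
Total added water ≈ 2.362×10^13 m³ over 3.68×10^14 m² → Δh = 0.0642 m = 6.42 cm.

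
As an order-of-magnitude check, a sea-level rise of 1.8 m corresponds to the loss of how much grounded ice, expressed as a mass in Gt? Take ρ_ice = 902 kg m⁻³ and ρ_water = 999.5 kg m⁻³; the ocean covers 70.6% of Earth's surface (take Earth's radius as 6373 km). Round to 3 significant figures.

≈ 6.48×10^5 Gt

Required water volume = Δh × A = 1.8 m × 3.60×10^14 m² = 6.486×10^14 m³.
ρ_w = 999.5 kg m⁻³, so the mass of water = 6.486×10^14 m³ × 999.5 kg m⁻³ = 6.483×10^17 kg = 6.48×10^5 Gt (and the same mass of ice, by conservation).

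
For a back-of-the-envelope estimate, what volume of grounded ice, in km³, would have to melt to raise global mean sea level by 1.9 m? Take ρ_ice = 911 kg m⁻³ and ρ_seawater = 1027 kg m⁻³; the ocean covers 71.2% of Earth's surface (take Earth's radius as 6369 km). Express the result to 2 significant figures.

Required water volume = Δh × A = 1.9 m × 3.63×10^14 m² = 6.896×10^14 m³ = 6.896×10^5 km³.
Ice volume = water volume × ρ_w/ρ_ice = 6.896×10^5 × 1027/911 = 7.8×10^5 km³.

≈ 7.8×10^5 km³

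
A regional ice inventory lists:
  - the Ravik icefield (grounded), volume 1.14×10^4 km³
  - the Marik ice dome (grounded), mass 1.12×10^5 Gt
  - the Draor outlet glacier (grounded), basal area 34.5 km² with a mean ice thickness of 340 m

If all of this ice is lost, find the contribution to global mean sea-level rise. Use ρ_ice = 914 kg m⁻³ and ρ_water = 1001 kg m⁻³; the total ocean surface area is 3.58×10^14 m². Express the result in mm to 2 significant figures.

≈ 340 mm

Ravik: 1.14×10^4 km³ × (914/1001) = 1.041×10^4 km³ of water.
Marik: 1.12×10^5 Gt = 1.120×10^17 kg; dividing by ρ_w = 1001 kg m⁻³ gives 1.119×10^14 m³ of water.
Draor: ice volume = 34.5 km² × 340 m = 11.73 km³; 11.73 × (914/1001) = 10.71 km³ of water.
Total added water ≈ 1.223×10^14 m³ over 3.58×10^14 m² → Δh = 0.342 m = 340 mm.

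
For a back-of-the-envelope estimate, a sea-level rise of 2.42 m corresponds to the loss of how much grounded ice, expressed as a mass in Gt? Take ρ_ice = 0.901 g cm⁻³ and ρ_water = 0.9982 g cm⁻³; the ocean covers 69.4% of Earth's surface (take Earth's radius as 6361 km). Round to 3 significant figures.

≈ 8.52×10^5 Gt

Required water volume = Δh × A = 2.42 m × 3.53×10^14 m² = 8.540×10^14 m³.
ρ_w = 0.9982 g cm⁻³ = 998.2 kg m⁻³, so the mass of water = 8.540×10^14 m³ × 998.2 kg m⁻³ = 8.524×10^17 kg = 8.52×10^5 Gt (and the same mass of ice, by conservation).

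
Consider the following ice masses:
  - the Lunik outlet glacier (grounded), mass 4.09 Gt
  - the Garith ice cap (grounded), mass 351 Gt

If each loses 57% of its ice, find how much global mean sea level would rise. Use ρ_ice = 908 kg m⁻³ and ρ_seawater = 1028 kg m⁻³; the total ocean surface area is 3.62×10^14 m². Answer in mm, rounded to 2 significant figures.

≈ 0.54 mm

Lunik: 0.57 × 4.09 Gt = 2.331×10^12 kg; dividing by ρ_w = 1028 kg m⁻³ gives 2.268×10^9 m³ of water.
Garith: 0.57 × 351 Gt = 2.001×10^14 kg; dividing by ρ_w = 1028 kg m⁻³ gives 1.946×10^11 m³ of water.
Total added water ≈ 1.969×10^11 m³ over 3.62×10^14 m² → Δh = 5.44×10^-4 m = 0.54 mm.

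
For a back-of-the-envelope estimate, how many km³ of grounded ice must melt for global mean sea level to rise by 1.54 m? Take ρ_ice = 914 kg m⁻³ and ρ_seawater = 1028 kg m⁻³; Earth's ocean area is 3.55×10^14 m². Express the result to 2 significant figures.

≈ 6.1×10^5 km³

Required water volume = Δh × A = 1.54 m × 3.55×10^14 m² = 5.467×10^14 m³ = 5.467×10^5 km³.
Ice volume = water volume × ρ_w/ρ_ice = 5.467×10^5 × 1028/914 = 6.1×10^5 km³.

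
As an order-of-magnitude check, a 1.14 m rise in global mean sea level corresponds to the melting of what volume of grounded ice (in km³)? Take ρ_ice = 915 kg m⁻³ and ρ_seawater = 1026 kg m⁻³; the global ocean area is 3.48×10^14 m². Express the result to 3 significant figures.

Required water volume = Δh × A = 1.14 m × 3.48×10^14 m² = 3.967×10^14 m³ = 3.967×10^5 km³.
Ice volume = water volume × ρ_w/ρ_ice = 3.967×10^5 × 1026/915 = 4.45×10^5 km³.

≈ 4.45×10^5 km³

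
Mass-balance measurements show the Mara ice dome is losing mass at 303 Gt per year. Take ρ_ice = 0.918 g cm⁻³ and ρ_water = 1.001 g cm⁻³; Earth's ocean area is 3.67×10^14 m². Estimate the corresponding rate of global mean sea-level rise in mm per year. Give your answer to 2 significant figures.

ρ_w = 1.001 g cm⁻³ = 1001 kg m⁻³. Annual water volume added = 303 Gt / ρ_w = 3.030×10^14 kg / 1001 kg m⁻³ = 3.027×10^11 m³.
Δh per year = 3.027×10^11 / 3.67×10^14 = 8.25×10^-4 m = 0.82 mm.

≈ 0.82 mm/yr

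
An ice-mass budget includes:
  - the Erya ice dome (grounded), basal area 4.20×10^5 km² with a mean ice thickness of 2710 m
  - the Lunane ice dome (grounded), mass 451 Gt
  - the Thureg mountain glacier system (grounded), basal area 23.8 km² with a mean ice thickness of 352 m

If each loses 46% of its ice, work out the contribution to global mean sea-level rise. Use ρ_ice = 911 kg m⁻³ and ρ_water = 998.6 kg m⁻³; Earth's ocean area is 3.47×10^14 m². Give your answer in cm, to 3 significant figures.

Erya: ice volume = 4.20×10^5 km² × 2710 m = 1.138×10^6 km³; 0.46 × 1.138×10^6 × (911/998.6) = 4.776×10^5 km³ of water.
Lunane: 0.46 × 451 Gt = 2.075×10^14 kg; dividing by ρ_w = 998.6 kg m⁻³ gives 2.078×10^11 m³ of water.
Thureg: ice volume = 23.8 km² × 352 m = 8.378 km³; 0.46 × 8.378 × (911/998.6) = 3.516 km³ of water.
Total added water ≈ 4.779×10^14 m³ over 3.47×10^14 m² → Δh = 1.38 m = 138 cm.

≈ 138 cm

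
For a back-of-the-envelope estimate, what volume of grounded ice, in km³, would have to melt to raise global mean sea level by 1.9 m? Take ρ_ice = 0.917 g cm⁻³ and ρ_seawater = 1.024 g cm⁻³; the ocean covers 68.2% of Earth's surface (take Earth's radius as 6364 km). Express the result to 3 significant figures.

Required water volume = Δh × A = 1.9 m × 3.47×10^14 m² = 6.595×10^14 m³ = 6.595×10^5 km³.
Ice volume = water volume × ρ_w/ρ_ice = 6.595×10^5 × 1024/917 = 7.36×10^5 km³.

≈ 7.36×10^5 km³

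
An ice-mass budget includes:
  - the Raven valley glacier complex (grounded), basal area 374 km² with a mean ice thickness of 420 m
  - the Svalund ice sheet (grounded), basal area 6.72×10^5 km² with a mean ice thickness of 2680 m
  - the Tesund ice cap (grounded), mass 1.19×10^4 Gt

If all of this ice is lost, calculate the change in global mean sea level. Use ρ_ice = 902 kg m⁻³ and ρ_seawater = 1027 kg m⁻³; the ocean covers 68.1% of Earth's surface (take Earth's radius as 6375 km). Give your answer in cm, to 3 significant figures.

≈ 458 cm

Raven: ice volume = 374 km² × 420 m = 157.1 km³; 157.1 × (902/1027) = 138.0 km³ of water.
Svalund: ice volume = 6.72×10^5 km² × 2680 m = 1.801×10^6 km³; 1.801×10^6 × (902/1027) = 1.582×10^6 km³ of water.
Tesund: 1.19×10^4 Gt = 1.190×10^16 kg; dividing by ρ_w = 1027 kg m⁻³ gives 1.159×10^13 m³ of water.
Total added water ≈ 1.593×10^15 m³ over 3.48×10^14 m² → Δh = 4.58 m = 458 cm.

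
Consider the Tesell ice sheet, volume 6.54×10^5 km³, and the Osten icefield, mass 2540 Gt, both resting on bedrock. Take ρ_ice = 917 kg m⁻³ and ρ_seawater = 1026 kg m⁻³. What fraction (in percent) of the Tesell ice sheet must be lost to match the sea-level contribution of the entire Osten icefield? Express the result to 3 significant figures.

≈ 0.424 %

Equal sea-level rise means equal mass of meltwater, i.e. equal mass of ice lost.
Ice mass of Osten: 2.540×10^15 kg; ice mass of Tesell: 5.997×10^17 kg.
Fraction required = 2.540×10^15 / 5.997×10^17 = 4.24×10^-3 → 0.424 %.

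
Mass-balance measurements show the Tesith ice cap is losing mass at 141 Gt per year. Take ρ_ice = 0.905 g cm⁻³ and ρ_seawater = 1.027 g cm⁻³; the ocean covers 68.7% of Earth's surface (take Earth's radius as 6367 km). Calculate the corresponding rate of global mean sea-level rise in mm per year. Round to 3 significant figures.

≈ 0.392 mm/yr

ρ_w = 1.027 g cm⁻³ = 1027 kg m⁻³. Annual water volume added = 141 Gt / ρ_w = 1.410×10^14 kg / 1027 kg m⁻³ = 1.373×10^11 m³.
Δh per year = 1.373×10^11 / 3.50×10^14 = 3.92×10^-4 m = 0.392 mm.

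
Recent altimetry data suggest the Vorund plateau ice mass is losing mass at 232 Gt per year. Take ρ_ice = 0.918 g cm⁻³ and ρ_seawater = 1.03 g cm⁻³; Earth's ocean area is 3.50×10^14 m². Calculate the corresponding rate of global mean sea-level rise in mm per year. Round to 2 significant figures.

≈ 0.64 mm/yr

ρ_w = 1.03 g cm⁻³ = 1030 kg m⁻³. Annual water volume added = 232 Gt / ρ_w = 2.320×10^14 kg / 1030 kg m⁻³ = 2.252×10^11 m³.
Δh per year = 2.252×10^11 / 3.50×10^14 = 6.44×10^-4 m = 0.64 mm.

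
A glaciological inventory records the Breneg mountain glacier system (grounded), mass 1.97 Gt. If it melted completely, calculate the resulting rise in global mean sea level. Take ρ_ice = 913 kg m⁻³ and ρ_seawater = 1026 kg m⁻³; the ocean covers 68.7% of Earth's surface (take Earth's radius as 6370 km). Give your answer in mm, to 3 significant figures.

≈ 5.48×10^-3 mm

Breneg: 1.97 Gt = 1.970×10^12 kg; dividing by ρ_w = 1026 kg m⁻³ gives 1.920×10^9 m³ of water.
Spread over 3.50×10^14 m² of ocean, Δh = 1.920×10^9 / 3.50×10^14 = 5.48×10^-6 m = 5.48×10^-3 mm.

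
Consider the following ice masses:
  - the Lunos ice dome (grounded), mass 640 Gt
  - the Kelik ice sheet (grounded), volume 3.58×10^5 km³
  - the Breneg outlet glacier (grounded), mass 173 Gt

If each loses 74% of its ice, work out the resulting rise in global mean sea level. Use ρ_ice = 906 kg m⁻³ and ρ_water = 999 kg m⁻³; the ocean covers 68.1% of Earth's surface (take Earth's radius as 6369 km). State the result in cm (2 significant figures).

Lunos: 0.74 × 640 Gt = 4.736×10^14 kg; dividing by ρ_w = 999 kg m⁻³ gives 4.741×10^11 m³ of water.
Kelik: 0.74 × 3.58×10^5 km³ × (906/999) = 2.403×10^5 km³ of water.
Breneg: 0.74 × 173 Gt = 1.280×10^14 kg; dividing by ρ_w = 999 kg m⁻³ gives 1.281×10^11 m³ of water.
Total added water ≈ 2.409×10^14 m³ over 3.47×10^14 m² → Δh = 0.694 m = 69 cm.

≈ 69 cm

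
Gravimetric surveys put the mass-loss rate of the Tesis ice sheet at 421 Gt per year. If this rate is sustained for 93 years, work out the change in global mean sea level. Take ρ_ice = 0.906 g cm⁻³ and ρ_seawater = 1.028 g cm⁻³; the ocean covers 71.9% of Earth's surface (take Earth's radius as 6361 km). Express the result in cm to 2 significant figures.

≈ 10 cm

Total mass lost = 421 Gt/yr × 93 yr = 3.915×10^4 Gt = 3.915×10^16 kg.
ρ_w = 1.028 g cm⁻³ = 1028 kg m⁻³, so water volume = 3.915×10^16 / 1028 = 3.809×10^13 m³.
Δh = 3.809×10^13 / 3.66×10^14 = 0.104 m = 10 cm.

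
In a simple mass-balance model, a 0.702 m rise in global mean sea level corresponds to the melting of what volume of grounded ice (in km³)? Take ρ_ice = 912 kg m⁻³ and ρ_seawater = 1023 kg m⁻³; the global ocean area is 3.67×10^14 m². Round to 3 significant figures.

Required water volume = Δh × A = 0.702 m × 3.67×10^14 m² = 2.576×10^14 m³ = 2.576×10^5 km³.
Ice volume = water volume × ρ_w/ρ_ice = 2.576×10^5 × 1023/912 = 2.89×10^5 km³.

≈ 2.89×10^5 km³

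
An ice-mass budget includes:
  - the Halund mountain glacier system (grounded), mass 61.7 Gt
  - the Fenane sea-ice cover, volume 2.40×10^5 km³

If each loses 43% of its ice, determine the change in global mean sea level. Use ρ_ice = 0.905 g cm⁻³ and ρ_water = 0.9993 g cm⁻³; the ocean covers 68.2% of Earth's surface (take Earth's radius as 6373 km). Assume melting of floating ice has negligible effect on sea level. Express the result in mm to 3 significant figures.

≈ 0.0763 mm

Halund: 0.43 × 61.7 Gt = 2.653×10^13 kg; dividing by ρ_w = 0.9993 g cm⁻³ = 999.3 kg m⁻³ gives 2.655×10^10 m³ of water.
The Fenane sea-ice cover is floating and already displaces its own weight of water, so its melt adds essentially nothing to sea level.
Total added water ≈ 2.655×10^10 m³ over 3.48×10^14 m² → Δh = 7.63×10^-5 m = 0.0763 mm.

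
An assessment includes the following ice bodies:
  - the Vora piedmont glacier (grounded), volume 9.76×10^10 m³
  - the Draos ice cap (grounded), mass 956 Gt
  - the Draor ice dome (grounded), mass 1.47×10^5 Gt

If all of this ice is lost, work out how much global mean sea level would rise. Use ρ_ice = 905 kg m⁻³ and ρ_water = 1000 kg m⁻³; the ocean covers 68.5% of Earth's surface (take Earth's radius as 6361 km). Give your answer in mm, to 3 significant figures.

Vora: 9.76×10^10 m³ × (905/1000) = 8.833×10^10 m³ of water.
Draos: 956 Gt = 9.560×10^14 kg; dividing by ρ_w = 1000 kg m⁻³ gives 9.560×10^11 m³ of water.
Draor: 1.47×10^5 Gt = 1.470×10^17 kg; dividing by ρ_w = 1000 kg m⁻³ gives 1.470×10^14 m³ of water.
Total added water ≈ 1.480×10^14 m³ over 3.48×10^14 m² → Δh = 0.425 m = 425 mm.

≈ 425 mm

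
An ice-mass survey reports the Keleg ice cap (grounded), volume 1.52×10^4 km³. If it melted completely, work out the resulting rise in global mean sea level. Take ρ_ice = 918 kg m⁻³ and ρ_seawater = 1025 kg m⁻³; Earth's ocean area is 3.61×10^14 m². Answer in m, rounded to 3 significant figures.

≈ 0.0377 m

Keleg: 1.52×10^4 km³ × (918/1025) = 1.361×10^4 km³ of water.
Spread over 3.61×10^14 m² of ocean, Δh = 1.361×10^13 / 3.61×10^14 = 0.0377 m.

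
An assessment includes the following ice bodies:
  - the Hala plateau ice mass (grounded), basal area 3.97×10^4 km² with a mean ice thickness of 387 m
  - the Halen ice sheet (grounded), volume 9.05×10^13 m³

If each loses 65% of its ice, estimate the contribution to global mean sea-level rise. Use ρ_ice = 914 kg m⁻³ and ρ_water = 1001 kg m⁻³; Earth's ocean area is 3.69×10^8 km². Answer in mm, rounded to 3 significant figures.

≈ 170 mm

Hala: ice volume = 3.97×10^4 km² × 387 m = 1.536×10^4 km³; 0.65 × 1.536×10^4 × (914/1001) = 9119 km³ of water.
Halen: 0.65 × 9.05×10^13 m³ × (914/1001) = 5.371×10^13 m³ of water.
Total added water ≈ 6.283×10^13 m³ over 3.69×10^14 m² → Δh = 0.170 m = 170 mm.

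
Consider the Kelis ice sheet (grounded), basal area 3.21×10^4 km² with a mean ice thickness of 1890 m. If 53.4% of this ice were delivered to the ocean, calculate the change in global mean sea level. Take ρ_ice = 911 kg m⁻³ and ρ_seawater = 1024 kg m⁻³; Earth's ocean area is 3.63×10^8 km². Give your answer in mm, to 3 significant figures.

≈ 79.4 mm

Kelis: ice volume = 3.21×10^4 km² × 1890 m = 6.067×10^4 km³; 0.534 × 6.067×10^4 × (911/1024) = 2.882×10^4 km³ of water.
Spread over 3.63×10^14 m² of ocean, Δh = 2.882×10^13 / 3.63×10^14 = 0.0794 m = 79.4 mm.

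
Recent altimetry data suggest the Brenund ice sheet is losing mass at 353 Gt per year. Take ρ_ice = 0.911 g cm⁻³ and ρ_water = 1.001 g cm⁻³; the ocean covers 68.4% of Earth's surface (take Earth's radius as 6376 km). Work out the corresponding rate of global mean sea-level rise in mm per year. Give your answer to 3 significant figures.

ρ_w = 1.001 g cm⁻³ = 1001 kg m⁻³. Annual water volume added = 353 Gt / ρ_w = 3.530×10^14 kg / 1001 kg m⁻³ = 3.526×10^11 m³.
Δh per year = 3.526×10^11 / 3.49×10^14 = 1.01×10^-3 m = 1.01 mm.

≈ 1.01 mm/yr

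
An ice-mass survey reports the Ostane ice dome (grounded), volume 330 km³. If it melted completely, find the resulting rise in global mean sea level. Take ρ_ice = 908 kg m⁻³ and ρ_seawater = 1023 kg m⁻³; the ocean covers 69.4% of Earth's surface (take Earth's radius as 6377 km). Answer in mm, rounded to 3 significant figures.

Ostane: 330 km³ × (908/1023) = 292.9 km³ of water.
Spread over 3.55×10^14 m² of ocean, Δh = 2.929×10^11 / 3.55×10^14 = 8.26×10^-4 m = 0.826 mm.

≈ 0.826 mm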